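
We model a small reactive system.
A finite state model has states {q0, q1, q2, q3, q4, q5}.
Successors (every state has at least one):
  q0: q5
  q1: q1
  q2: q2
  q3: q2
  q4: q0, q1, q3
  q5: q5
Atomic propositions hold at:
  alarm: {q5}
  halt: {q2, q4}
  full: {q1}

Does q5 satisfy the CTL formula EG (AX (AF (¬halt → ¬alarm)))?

Sat(¬halt) = {q0, q1, q3, q5}
Sat(¬alarm) = {q0, q1, q2, q3, q4}
Sat(¬halt → ¬alarm) = {q0, q1, q2, q3, q4}
AF (¬halt → ¬alarm): least fixpoint, start Z0 = {q0, q1, q2, q3, q4}, add states with every successor in Z. Already a fixed point.
Sat(AF (¬halt → ¬alarm)) = {q0, q1, q2, q3, q4}
Sat(AX (AF (¬halt → ¬alarm))) = {s : every successor in {q0, q1, q2, q3, q4}} = {q1, q2, q3, q4}
EG (AX (AF (¬halt → ¬alarm))): greatest fixpoint, start Z0 = {q1, q2, q3, q4}, keep only states in Sat with some successor in Z. Already a fixed point.
Sat(EG (AX (AF (¬halt → ¬alarm)))) = {q1, q2, q3, q4}
q5 ∉ Sat(EG (AX (AF (¬halt → ¬alarm)))) = {q1, q2, q3, q4}, so the formula does not hold at q5.

No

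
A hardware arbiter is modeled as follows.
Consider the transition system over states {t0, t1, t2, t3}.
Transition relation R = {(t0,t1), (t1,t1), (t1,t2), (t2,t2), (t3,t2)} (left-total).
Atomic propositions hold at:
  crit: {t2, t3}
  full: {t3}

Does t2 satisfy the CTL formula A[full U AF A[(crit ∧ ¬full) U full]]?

No

Sat(¬full) = {t0, t1, t2}
Sat(crit ∧ ¬full) = {t2}
A[(crit ∧ ¬full) U full]: least fixpoint, start Z0 = Sat(full) = {t3}, add states in Sat(crit ∧ ¬full) with every successor in Z. Already a fixed point.
Sat(A[(crit ∧ ¬full) U full]) = {t3}
AF A[(crit ∧ ¬full) U full]: least fixpoint, start Z0 = {t3}, add states with every successor in Z. Already a fixed point.
Sat(AF A[(crit ∧ ¬full) U full]) = {t3}
A[full U AF A[(crit ∧ ¬full) U full]]: least fixpoint, start Z0 = Sat(AF A[(crit ∧ ¬full) U full]) = {t3}, add states in Sat(full) with every successor in Z. Already a fixed point.
Sat(A[full U AF A[(crit ∧ ¬full) U full]]) = {t3}
t2 ∉ Sat(A[full U AF A[(crit ∧ ¬full) U full]]) = {t3}, so the formula does not hold at t2.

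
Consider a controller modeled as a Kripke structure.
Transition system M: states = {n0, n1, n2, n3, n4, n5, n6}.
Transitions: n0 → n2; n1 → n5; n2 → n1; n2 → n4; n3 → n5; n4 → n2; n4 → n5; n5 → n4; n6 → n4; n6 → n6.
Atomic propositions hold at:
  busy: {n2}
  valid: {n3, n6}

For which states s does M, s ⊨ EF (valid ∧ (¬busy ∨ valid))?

{n3, n6}

Sat(¬busy) = {n0, n1, n3, n4, n5, n6}
Sat(¬busy ∨ valid) = {n0, n1, n3, n4, n5, n6}
Sat(valid ∧ (¬busy ∨ valid)) = {n3, n6}
EF (valid ∧ (¬busy ∨ valid)): least fixpoint, start Z0 = {n3, n6}, add states with some successor in Z. Already a fixed point.
Sat(EF (valid ∧ (¬busy ∨ valid))) = {n3, n6}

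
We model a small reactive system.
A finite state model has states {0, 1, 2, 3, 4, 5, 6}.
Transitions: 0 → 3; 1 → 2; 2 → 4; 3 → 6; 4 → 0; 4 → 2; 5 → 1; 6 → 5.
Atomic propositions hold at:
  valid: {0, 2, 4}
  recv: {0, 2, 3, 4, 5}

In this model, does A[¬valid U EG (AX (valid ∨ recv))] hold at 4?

Yes

Sat(¬valid) = {1, 3, 5, 6}
Sat(valid ∨ recv) = {0, 2, 3, 4, 5}
Sat(AX (valid ∨ recv)) = {s : every successor in {0, 2, 3, 4, 5}} = {0, 1, 2, 4, 6}
EG (AX (valid ∨ recv)): greatest fixpoint, start Z0 = {0, 1, 2, 4, 6}, keep only states in Sat with some successor in Z. Z1 = {1, 2, 4}; fixed.
Sat(EG (AX (valid ∨ recv))) = {1, 2, 4}
A[¬valid U EG (AX (valid ∨ recv))]: least fixpoint, start Z0 = Sat(EG (AX (valid ∨ recv))) = {1, 2, 4}, add states in Sat(¬valid) with every successor in Z. Z1 = {1, 2, 4, 5}; Z2 = {1, 2, 4, 5, 6}; Z3 = {1, 2, 3, 4, 5, 6}; fixed.
Sat(A[¬valid U EG (AX (valid ∨ recv))]) = {1, 2, 3, 4, 5, 6}
4 ∈ Sat(A[¬valid U EG (AX (valid ∨ recv))]) = {1, 2, 3, 4, 5, 6}, so the formula holds at 4.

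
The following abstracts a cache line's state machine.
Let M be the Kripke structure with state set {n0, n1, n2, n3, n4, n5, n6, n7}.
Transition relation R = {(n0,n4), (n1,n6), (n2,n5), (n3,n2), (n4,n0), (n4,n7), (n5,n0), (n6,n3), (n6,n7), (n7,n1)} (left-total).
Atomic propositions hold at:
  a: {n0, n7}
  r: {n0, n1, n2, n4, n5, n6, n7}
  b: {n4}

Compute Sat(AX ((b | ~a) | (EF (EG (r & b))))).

{n0, n1, n2, n3, n7}

Sat(~a) = {n1, n2, n3, n4, n5, n6}
Sat(b | ~a) = {n1, n2, n3, n4, n5, n6}
Sat(r & b) = {n4}
EG (r & b): greatest fixpoint, start Z0 = {n4}, keep only states in Sat with some successor in Z. Z1 = ∅; fixed.
Sat(EG (r & b)) = ∅
EF (EG (r & b)): least fixpoint, start Z0 = ∅, add states with some successor in Z. Already a fixed point.
Sat(EF (EG (r & b))) = ∅
Sat((b | ~a) | (EF (EG (r & b)))) = {n1, n2, n3, n4, n5, n6}
Sat(AX ((b | ~a) | (EF (EG (r & b))))) = {s : every successor in {n1, n2, n3, n4, n5, n6}} = {n0, n1, n2, n3, n7}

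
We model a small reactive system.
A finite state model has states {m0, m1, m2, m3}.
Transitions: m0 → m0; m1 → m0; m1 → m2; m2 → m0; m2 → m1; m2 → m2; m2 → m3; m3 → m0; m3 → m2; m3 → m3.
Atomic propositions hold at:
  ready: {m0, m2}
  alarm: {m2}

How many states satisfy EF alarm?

EF alarm: least fixpoint, start Z0 = {m2}, add states with some successor in Z. Z1 = {m1, m2, m3}; fixed.
Sat(EF alarm) = {m1, m2, m3}
|Sat(EF alarm)| = |{m1, m2, m3}| = 3.

3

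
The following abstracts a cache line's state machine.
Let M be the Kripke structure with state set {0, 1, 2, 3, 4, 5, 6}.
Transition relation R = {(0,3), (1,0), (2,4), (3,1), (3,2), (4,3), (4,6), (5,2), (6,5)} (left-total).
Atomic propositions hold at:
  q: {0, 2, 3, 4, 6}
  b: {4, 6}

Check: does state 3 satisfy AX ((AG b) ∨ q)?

No

AG b: greatest fixpoint, start Z0 = {4, 6}, keep only states in Sat with every successor in Z. Z1 = ∅; fixed.
Sat(AG b) = ∅
Sat((AG b) ∨ q) = {0, 2, 3, 4, 6}
Sat(AX ((AG b) ∨ q)) = {s : every successor in {0, 2, 3, 4, 6}} = {0, 1, 2, 4, 5}
3 ∉ Sat(AX ((AG b) ∨ q)) = {0, 1, 2, 4, 5}, so the formula does not hold at 3.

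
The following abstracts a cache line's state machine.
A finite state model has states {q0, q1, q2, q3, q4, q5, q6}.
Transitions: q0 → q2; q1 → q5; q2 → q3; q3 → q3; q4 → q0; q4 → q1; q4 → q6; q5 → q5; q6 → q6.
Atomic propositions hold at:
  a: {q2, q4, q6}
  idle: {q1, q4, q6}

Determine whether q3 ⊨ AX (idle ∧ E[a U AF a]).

AF a: least fixpoint, start Z0 = {q2, q4, q6}, add states with every successor in Z. Z1 = {q0, q2, q4, q6}; fixed.
Sat(AF a) = {q0, q2, q4, q6}
E[a U AF a]: least fixpoint, start Z0 = Sat(AF a) = {q0, q2, q4, q6}, add states in Sat(a) with some successor in Z. Already a fixed point.
Sat(E[a U AF a]) = {q0, q2, q4, q6}
Sat(idle ∧ E[a U AF a]) = {q4, q6}
Sat(AX (idle ∧ E[a U AF a])) = {s : every successor in {q4, q6}} = {q6}
q3 ∉ Sat(AX (idle ∧ E[a U AF a])) = {q6}, so the formula does not hold at q3.

No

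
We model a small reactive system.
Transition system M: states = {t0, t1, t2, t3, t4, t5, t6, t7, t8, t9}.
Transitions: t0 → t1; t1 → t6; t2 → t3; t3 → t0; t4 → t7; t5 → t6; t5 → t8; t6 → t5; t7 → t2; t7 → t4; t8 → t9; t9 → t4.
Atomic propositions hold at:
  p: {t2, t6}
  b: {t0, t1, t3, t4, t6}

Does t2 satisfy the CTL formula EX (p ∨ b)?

Sat(p ∨ b) = {t0, t1, t2, t3, t4, t6}
Sat(EX (p ∨ b)) = {s : some successor in {t0, t1, t2, t3, t4, t6}} = {t0, t1, t2, t3, t5, t7, t9}
t2 ∈ Sat(EX (p ∨ b)) = {t0, t1, t2, t3, t5, t7, t9}, so the formula holds at t2.

Yes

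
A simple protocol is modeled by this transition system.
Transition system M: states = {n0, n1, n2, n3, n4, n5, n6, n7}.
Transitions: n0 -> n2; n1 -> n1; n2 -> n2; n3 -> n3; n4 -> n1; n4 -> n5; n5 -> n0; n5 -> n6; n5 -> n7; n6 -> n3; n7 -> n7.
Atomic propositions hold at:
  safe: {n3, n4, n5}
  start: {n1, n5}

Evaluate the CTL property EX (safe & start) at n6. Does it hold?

No

Sat(safe & start) = {n5}
Sat(EX (safe & start)) = {s : some successor in {n5}} = {n4}
n6 ∉ Sat(EX (safe & start)) = {n4}, so the formula does not hold at n6.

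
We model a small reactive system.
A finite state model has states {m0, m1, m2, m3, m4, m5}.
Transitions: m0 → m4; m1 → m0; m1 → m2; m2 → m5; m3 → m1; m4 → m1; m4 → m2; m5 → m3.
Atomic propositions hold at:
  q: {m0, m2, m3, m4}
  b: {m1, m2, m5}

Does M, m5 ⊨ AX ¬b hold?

Yes

Sat(¬b) = {m0, m3, m4}
Sat(AX ¬b) = {s : every successor in {m0, m3, m4}} = {m0, m5}
m5 ∈ Sat(AX ¬b) = {m0, m5}, so the formula holds at m5.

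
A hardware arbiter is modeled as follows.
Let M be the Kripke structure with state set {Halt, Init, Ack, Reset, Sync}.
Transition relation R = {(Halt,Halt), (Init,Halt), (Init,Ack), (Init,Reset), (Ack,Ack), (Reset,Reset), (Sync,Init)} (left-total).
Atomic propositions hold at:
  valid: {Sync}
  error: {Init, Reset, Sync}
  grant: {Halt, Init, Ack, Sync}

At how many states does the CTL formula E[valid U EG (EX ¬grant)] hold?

Sat(¬grant) = {Reset}
Sat(EX ¬grant) = {s : some successor in {Reset}} = {Init, Reset}
EG (EX ¬grant): greatest fixpoint, start Z0 = {Init, Reset}, keep only states in Sat with some successor in Z. Already a fixed point.
Sat(EG (EX ¬grant)) = {Init, Reset}
E[valid U EG (EX ¬grant)]: least fixpoint, start Z0 = Sat(EG (EX ¬grant)) = {Init, Reset}, add states in Sat(valid) with some successor in Z. Z1 = {Init, Reset, Sync}; fixed.
Sat(E[valid U EG (EX ¬grant)]) = {Init, Reset, Sync}
|Sat(E[valid U EG (EX ¬grant)])| = |{Init, Reset, Sync}| = 3.

3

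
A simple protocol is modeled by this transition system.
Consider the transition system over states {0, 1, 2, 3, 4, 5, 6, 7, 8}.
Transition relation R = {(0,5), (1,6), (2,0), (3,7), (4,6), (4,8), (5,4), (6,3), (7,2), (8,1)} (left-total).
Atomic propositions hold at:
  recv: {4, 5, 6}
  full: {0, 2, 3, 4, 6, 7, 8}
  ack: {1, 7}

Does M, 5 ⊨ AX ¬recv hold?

No

Sat(¬recv) = {0, 1, 2, 3, 7, 8}
Sat(AX ¬recv) = {s : every successor in {0, 1, 2, 3, 7, 8}} = {2, 3, 6, 7, 8}
5 ∉ Sat(AX ¬recv) = {2, 3, 6, 7, 8}, so the formula does not hold at 5.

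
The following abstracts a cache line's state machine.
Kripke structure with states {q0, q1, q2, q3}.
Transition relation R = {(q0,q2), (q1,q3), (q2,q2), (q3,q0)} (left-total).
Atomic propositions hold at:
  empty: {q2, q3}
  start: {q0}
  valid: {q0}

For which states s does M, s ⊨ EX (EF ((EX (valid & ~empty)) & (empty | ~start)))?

{q1}

Sat(~empty) = {q0, q1}
Sat(valid & ~empty) = {q0}
Sat(EX (valid & ~empty)) = {s : some successor in {q0}} = {q3}
Sat(~start) = {q1, q2, q3}
Sat(empty | ~start) = {q1, q2, q3}
Sat((EX (valid & ~empty)) & (empty | ~start)) = {q3}
EF ((EX (valid & ~empty)) & (empty | ~start)): least fixpoint, start Z0 = {q3}, add states with some successor in Z. Z1 = {q1, q3}; fixed.
Sat(EF ((EX (valid & ~empty)) & (empty | ~start))) = {q1, q3}
Sat(EX (EF ((EX (valid & ~empty)) & (empty | ~start)))) = {s : some successor in {q1, q3}} = {q1}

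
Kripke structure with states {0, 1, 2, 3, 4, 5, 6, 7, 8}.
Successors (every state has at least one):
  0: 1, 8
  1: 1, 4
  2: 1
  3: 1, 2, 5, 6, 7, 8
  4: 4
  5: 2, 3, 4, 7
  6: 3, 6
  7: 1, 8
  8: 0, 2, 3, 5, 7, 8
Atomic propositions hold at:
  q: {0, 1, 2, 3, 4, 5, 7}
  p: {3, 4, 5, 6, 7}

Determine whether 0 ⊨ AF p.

No

AF p: least fixpoint, start Z0 = {3, 4, 5, 6, 7}, add states with every successor in Z. Already a fixed point.
Sat(AF p) = {3, 4, 5, 6, 7}
0 ∉ Sat(AF p) = {3, 4, 5, 6, 7}, so the formula does not hold at 0.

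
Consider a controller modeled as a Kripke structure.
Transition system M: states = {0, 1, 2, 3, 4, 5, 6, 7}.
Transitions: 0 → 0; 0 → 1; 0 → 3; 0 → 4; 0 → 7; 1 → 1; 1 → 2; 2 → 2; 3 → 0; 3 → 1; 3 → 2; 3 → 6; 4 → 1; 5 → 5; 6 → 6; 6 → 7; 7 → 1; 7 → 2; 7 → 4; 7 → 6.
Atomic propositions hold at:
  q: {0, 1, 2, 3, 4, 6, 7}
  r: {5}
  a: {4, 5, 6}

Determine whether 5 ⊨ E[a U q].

No

E[a U q]: least fixpoint, start Z0 = Sat(q) = {0, 1, 2, 3, 4, 6, 7}, add states in Sat(a) with some successor in Z. Already a fixed point.
Sat(E[a U q]) = {0, 1, 2, 3, 4, 6, 7}
5 ∉ Sat(E[a U q]) = {0, 1, 2, 3, 4, 6, 7}, so the formula does not hold at 5.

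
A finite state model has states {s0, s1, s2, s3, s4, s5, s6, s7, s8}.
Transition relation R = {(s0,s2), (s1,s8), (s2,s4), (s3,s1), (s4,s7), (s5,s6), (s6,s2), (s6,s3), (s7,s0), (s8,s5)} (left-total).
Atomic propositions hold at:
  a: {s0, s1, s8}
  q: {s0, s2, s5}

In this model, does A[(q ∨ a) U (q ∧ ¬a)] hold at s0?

Sat(q ∨ a) = {s0, s1, s2, s5, s8}
Sat(¬a) = {s2, s3, s4, s5, s6, s7}
Sat(q ∧ ¬a) = {s2, s5}
A[(q ∨ a) U (q ∧ ¬a)]: least fixpoint, start Z0 = Sat((q ∧ ¬a)) = {s2, s5}, add states in Sat(q ∨ a) with every successor in Z. Z1 = {s0, s2, s5, s8}; Z2 = {s0, s1, s2, s5, s8}; fixed.
Sat(A[(q ∨ a) U (q ∧ ¬a)]) = {s0, s1, s2, s5, s8}
s0 ∈ Sat(A[(q ∨ a) U (q ∧ ¬a)]) = {s0, s1, s2, s5, s8}, so the formula holds at s0.

Yes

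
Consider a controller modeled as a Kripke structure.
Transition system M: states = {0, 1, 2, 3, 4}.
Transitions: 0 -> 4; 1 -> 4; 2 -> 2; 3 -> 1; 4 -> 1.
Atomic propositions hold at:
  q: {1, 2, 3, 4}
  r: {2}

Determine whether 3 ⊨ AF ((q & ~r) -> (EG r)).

No

Sat(~r) = {0, 1, 3, 4}
Sat(q & ~r) = {1, 3, 4}
EG r: greatest fixpoint, start Z0 = {2}, keep only states in Sat with some successor in Z. Already a fixed point.
Sat(EG r) = {2}
Sat((q & ~r) -> (EG r)) = {0, 2}
AF ((q & ~r) -> (EG r)): least fixpoint, start Z0 = {0, 2}, add states with every successor in Z. Already a fixed point.
Sat(AF ((q & ~r) -> (EG r))) = {0, 2}
3 ∉ Sat(AF ((q & ~r) -> (EG r))) = {0, 2}, so the formula does not hold at 3.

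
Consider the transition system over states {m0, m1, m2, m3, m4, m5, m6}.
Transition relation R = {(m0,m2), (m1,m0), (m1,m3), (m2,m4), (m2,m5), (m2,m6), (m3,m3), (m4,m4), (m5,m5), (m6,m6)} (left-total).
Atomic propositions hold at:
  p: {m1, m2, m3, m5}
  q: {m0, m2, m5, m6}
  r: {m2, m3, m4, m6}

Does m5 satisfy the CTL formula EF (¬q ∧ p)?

No

Sat(¬q) = {m1, m3, m4}
Sat(¬q ∧ p) = {m1, m3}
EF (¬q ∧ p): least fixpoint, start Z0 = {m1, m3}, add states with some successor in Z. Already a fixed point.
Sat(EF (¬q ∧ p)) = {m1, m3}
m5 ∉ Sat(EF (¬q ∧ p)) = {m1, m3}, so the formula does not hold at m5.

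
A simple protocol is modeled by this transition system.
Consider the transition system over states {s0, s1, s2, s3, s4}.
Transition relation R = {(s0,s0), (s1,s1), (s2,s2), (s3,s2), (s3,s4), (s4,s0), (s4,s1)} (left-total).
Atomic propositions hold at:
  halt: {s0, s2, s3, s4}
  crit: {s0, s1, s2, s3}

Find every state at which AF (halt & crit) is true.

{s0, s2, s3}

Sat(halt & crit) = {s0, s2, s3}
AF (halt & crit): least fixpoint, start Z0 = {s0, s2, s3}, add states with every successor in Z. Already a fixed point.
Sat(AF (halt & crit)) = {s0, s2, s3}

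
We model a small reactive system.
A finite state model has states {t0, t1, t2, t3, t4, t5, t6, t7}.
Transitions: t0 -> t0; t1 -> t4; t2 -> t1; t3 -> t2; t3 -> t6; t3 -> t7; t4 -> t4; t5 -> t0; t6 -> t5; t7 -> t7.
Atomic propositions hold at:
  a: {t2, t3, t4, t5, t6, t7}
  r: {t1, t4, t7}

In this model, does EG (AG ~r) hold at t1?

Sat(~r) = {t0, t2, t3, t5, t6}
AG ~r: greatest fixpoint, start Z0 = {t0, t2, t3, t5, t6}, keep only states in Sat with every successor in Z. Z1 = {t0, t5, t6}; fixed.
Sat(AG ~r) = {t0, t5, t6}
EG (AG ~r): greatest fixpoint, start Z0 = {t0, t5, t6}, keep only states in Sat with some successor in Z. Already a fixed point.
Sat(EG (AG ~r)) = {t0, t5, t6}
t1 ∉ Sat(EG (AG ~r)) = {t0, t5, t6}, so the formula does not hold at t1.

No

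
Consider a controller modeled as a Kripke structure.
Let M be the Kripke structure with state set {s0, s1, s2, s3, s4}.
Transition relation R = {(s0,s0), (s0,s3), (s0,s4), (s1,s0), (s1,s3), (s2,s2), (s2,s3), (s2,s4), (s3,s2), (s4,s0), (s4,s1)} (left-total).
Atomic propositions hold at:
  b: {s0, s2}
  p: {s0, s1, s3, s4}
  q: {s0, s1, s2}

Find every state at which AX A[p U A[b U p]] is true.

{s0, s1, s4}

A[b U p]: least fixpoint, start Z0 = Sat(p) = {s0, s1, s3, s4}, add states in Sat(b) with every successor in Z. Already a fixed point.
Sat(A[b U p]) = {s0, s1, s3, s4}
A[p U A[b U p]]: least fixpoint, start Z0 = Sat(A[b U p]) = {s0, s1, s3, s4}, add states in Sat(p) with every successor in Z. Already a fixed point.
Sat(A[p U A[b U p]]) = {s0, s1, s3, s4}
Sat(AX A[p U A[b U p]]) = {s : every successor in {s0, s1, s3, s4}} = {s0, s1, s4}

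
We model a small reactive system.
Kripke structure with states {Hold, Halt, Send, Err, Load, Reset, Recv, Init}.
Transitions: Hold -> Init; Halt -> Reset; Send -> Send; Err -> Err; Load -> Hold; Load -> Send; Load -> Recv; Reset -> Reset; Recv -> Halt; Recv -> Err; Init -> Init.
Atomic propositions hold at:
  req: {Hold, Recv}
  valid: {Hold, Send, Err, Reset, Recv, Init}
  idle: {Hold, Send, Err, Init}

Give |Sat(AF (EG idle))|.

EG idle: greatest fixpoint, start Z0 = {Hold, Send, Err, Init}, keep only states in Sat with some successor in Z. Already a fixed point.
Sat(EG idle) = {Hold, Send, Err, Init}
AF (EG idle): least fixpoint, start Z0 = {Hold, Send, Err, Init}, add states with every successor in Z. Already a fixed point.
Sat(AF (EG idle)) = {Hold, Send, Err, Init}
|Sat(AF (EG idle))| = |{Hold, Send, Err, Init}| = 4.

4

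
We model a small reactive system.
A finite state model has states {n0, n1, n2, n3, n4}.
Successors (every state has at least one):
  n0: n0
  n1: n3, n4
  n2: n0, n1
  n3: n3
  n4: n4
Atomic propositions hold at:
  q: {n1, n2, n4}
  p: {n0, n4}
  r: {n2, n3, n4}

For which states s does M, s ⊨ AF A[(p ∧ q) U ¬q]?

Sat(p ∧ q) = {n4}
Sat(¬q) = {n0, n3}
A[(p ∧ q) U ¬q]: least fixpoint, start Z0 = Sat(¬q) = {n0, n3}, add states in Sat(p ∧ q) with every successor in Z. Already a fixed point.
Sat(A[(p ∧ q) U ¬q]) = {n0, n3}
AF A[(p ∧ q) U ¬q]: least fixpoint, start Z0 = {n0, n3}, add states with every successor in Z. Already a fixed point.
Sat(AF A[(p ∧ q) U ¬q]) = {n0, n3}

{n0, n3}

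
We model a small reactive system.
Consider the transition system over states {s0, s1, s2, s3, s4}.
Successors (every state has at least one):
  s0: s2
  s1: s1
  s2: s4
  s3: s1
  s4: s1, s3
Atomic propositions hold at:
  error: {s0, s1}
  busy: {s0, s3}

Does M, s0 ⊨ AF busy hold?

AF busy: least fixpoint, start Z0 = {s0, s3}, add states with every successor in Z. Already a fixed point.
Sat(AF busy) = {s0, s3}
s0 ∈ Sat(AF busy) = {s0, s3}, so the formula holds at s0.

Yes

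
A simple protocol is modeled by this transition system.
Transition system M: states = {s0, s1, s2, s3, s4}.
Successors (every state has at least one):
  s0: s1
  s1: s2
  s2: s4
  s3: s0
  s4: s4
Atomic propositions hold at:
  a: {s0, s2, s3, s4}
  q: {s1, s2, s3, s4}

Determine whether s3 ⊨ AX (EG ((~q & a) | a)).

No

Sat(~q) = {s0}
Sat(~q & a) = {s0}
Sat((~q & a) | a) = {s0, s2, s3, s4}
EG ((~q & a) | a): greatest fixpoint, start Z0 = {s0, s2, s3, s4}, keep only states in Sat with some successor in Z. Z1 = {s2, s3, s4}; Z2 = {s2, s4}; fixed.
Sat(EG ((~q & a) | a)) = {s2, s4}
Sat(AX (EG ((~q & a) | a))) = {s : every successor in {s2, s4}} = {s1, s2, s4}
s3 ∉ Sat(AX (EG ((~q & a) | a))) = {s1, s2, s4}, so the formula does not hold at s3.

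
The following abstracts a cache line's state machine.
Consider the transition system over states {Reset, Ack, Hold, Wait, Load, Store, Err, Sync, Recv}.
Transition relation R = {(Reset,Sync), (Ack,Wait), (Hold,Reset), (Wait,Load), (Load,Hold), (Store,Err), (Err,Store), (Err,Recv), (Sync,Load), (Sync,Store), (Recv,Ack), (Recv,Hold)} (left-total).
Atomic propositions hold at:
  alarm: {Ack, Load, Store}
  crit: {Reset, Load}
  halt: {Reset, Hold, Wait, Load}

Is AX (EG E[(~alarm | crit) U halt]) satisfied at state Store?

Yes

Sat(~alarm) = {Reset, Hold, Wait, Err, Sync, Recv}
Sat(~alarm | crit) = {Reset, Hold, Wait, Load, Err, Sync, Recv}
E[(~alarm | crit) U halt]: least fixpoint, start Z0 = Sat(halt) = {Reset, Hold, Wait, Load}, add states in Sat(~alarm | crit) with some successor in Z. Z1 = {Reset, Hold, Wait, Load, Sync, Recv}; Z2 = {Reset, Hold, Wait, Load, Err, Sync, Recv}; fixed.
Sat(E[(~alarm | crit) U halt]) = {Reset, Hold, Wait, Load, Err, Sync, Recv}
EG E[(~alarm | crit) U halt]: greatest fixpoint, start Z0 = {Reset, Hold, Wait, Load, Err, Sync, Recv}, keep only states in Sat with some successor in Z. Already a fixed point.
Sat(EG E[(~alarm | crit) U halt]) = {Reset, Hold, Wait, Load, Err, Sync, Recv}
Sat(AX (EG E[(~alarm | crit) U halt])) = {s : every successor in {Reset, Hold, Wait, Load, Err, Sync, Recv}} = {Reset, Ack, Hold, Wait, Load, Store}
Store ∈ Sat(AX (EG E[(~alarm | crit) U halt])) = {Reset, Ack, Hold, Wait, Load, Store}, so the formula holds at Store.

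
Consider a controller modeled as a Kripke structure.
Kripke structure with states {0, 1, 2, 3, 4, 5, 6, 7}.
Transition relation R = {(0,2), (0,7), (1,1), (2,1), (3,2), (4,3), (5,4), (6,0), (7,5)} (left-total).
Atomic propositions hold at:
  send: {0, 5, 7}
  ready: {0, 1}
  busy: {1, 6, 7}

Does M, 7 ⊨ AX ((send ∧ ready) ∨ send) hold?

Yes

Sat(send ∧ ready) = {0}
Sat((send ∧ ready) ∨ send) = {0, 5, 7}
Sat(AX ((send ∧ ready) ∨ send)) = {s : every successor in {0, 5, 7}} = {6, 7}
7 ∈ Sat(AX ((send ∧ ready) ∨ send)) = {6, 7}, so the formula holds at 7.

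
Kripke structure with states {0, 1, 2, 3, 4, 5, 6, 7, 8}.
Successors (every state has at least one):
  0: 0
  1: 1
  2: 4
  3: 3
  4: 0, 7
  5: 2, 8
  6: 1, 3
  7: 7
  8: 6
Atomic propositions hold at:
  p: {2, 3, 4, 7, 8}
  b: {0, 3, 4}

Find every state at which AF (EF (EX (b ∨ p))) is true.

Sat(b ∨ p) = {0, 2, 3, 4, 7, 8}
Sat(EX (b ∨ p)) = {s : some successor in {0, 2, 3, 4, 7, 8}} = {0, 2, 3, 4, 5, 6, 7}
EF (EX (b ∨ p)): least fixpoint, start Z0 = {0, 2, 3, 4, 5, 6, 7}, add states with some successor in Z. Z1 = {0, 2, 3, 4, 5, 6, 7, 8}; fixed.
Sat(EF (EX (b ∨ p))) = {0, 2, 3, 4, 5, 6, 7, 8}
AF (EF (EX (b ∨ p))): least fixpoint, start Z0 = {0, 2, 3, 4, 5, 6, 7, 8}, add states with every successor in Z. Already a fixed point.
Sat(AF (EF (EX (b ∨ p)))) = {0, 2, 3, 4, 5, 6, 7, 8}

{0, 2, 3, 4, 5, 6, 7, 8}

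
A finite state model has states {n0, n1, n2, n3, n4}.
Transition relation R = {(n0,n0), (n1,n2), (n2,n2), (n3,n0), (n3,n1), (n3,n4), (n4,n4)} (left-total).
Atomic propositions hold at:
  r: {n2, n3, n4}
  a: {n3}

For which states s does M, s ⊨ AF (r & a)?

{n3}

Sat(r & a) = {n3}
AF (r & a): least fixpoint, start Z0 = {n3}, add states with every successor in Z. Already a fixed point.
Sat(AF (r & a)) = {n3}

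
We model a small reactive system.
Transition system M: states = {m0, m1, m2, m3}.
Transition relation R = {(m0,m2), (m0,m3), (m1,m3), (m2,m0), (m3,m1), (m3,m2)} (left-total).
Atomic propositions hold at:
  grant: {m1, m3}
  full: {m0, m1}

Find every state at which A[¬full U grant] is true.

Sat(¬full) = {m2, m3}
A[¬full U grant]: least fixpoint, start Z0 = Sat(grant) = {m1, m3}, add states in Sat(¬full) with every successor in Z. Already a fixed point.
Sat(A[¬full U grant]) = {m1, m3}

{m1, m3}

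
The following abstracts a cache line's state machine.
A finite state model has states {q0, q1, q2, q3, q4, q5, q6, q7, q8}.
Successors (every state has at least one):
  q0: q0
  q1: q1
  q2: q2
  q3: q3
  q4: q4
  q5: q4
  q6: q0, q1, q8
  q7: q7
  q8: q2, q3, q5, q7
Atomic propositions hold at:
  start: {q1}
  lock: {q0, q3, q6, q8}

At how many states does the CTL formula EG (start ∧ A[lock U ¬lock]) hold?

1

Sat(¬lock) = {q1, q2, q4, q5, q7}
A[lock U ¬lock]: least fixpoint, start Z0 = Sat(¬lock) = {q1, q2, q4, q5, q7}, add states in Sat(lock) with every successor in Z. Already a fixed point.
Sat(A[lock U ¬lock]) = {q1, q2, q4, q5, q7}
Sat(start ∧ A[lock U ¬lock]) = {q1}
EG (start ∧ A[lock U ¬lock]): greatest fixpoint, start Z0 = {q1}, keep only states in Sat with some successor in Z. Already a fixed point.
Sat(EG (start ∧ A[lock U ¬lock])) = {q1}
|Sat(EG (start ∧ A[lock U ¬lock]))| = |{q1}| = 1.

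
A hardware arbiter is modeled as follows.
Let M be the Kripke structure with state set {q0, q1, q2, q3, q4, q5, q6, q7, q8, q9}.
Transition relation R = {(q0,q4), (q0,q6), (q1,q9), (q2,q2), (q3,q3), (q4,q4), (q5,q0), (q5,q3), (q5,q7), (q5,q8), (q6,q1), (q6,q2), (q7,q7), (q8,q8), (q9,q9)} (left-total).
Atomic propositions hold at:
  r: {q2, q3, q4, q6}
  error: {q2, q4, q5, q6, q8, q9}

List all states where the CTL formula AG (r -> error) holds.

Sat(r -> error) = {q0, q1, q2, q4, q5, q6, q7, q8, q9}
AG (r -> error): greatest fixpoint, start Z0 = {q0, q1, q2, q4, q5, q6, q7, q8, q9}, keep only states in Sat with every successor in Z. Z1 = {q0, q1, q2, q4, q6, q7, q8, q9}; fixed.
Sat(AG (r -> error)) = {q0, q1, q2, q4, q6, q7, q8, q9}

{q0, q1, q2, q4, q6, q7, q8, q9}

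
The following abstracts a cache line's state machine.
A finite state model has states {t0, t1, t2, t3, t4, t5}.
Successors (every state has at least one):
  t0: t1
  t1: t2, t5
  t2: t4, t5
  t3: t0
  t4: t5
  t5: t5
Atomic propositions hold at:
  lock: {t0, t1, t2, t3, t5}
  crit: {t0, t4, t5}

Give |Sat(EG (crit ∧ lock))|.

Sat(crit ∧ lock) = {t0, t5}
EG (crit ∧ lock): greatest fixpoint, start Z0 = {t0, t5}, keep only states in Sat with some successor in Z. Z1 = {t5}; fixed.
Sat(EG (crit ∧ lock)) = {t5}
|Sat(EG (crit ∧ lock))| = |{t5}| = 1.

1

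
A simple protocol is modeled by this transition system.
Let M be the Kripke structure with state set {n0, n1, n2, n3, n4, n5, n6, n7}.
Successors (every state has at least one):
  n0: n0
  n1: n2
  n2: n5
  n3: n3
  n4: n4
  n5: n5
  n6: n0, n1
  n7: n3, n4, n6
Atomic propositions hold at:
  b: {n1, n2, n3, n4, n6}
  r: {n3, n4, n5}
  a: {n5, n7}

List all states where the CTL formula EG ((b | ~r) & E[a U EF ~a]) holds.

Sat(~r) = {n0, n1, n2, n6, n7}
Sat(b | ~r) = {n0, n1, n2, n3, n4, n6, n7}
Sat(~a) = {n0, n1, n2, n3, n4, n6}
EF ~a: least fixpoint, start Z0 = {n0, n1, n2, n3, n4, n6}, add states with some successor in Z. Z1 = {n0, n1, n2, n3, n4, n6, n7}; fixed.
Sat(EF ~a) = {n0, n1, n2, n3, n4, n6, n7}
E[a U EF ~a]: least fixpoint, start Z0 = Sat(EF ~a) = {n0, n1, n2, n3, n4, n6, n7}, add states in Sat(a) with some successor in Z. Already a fixed point.
Sat(E[a U EF ~a]) = {n0, n1, n2, n3, n4, n6, n7}
Sat((b | ~r) & E[a U EF ~a]) = {n0, n1, n2, n3, n4, n6, n7}
EG ((b | ~r) & E[a U EF ~a]): greatest fixpoint, start Z0 = {n0, n1, n2, n3, n4, n6, n7}, keep only states in Sat with some successor in Z. Z1 = {n0, n1, n3, n4, n6, n7}; Z2 = {n0, n3, n4, n6, n7}; fixed.
Sat(EG ((b | ~r) & E[a U EF ~a])) = {n0, n3, n4, n6, n7}

{n0, n3, n4, n6, n7}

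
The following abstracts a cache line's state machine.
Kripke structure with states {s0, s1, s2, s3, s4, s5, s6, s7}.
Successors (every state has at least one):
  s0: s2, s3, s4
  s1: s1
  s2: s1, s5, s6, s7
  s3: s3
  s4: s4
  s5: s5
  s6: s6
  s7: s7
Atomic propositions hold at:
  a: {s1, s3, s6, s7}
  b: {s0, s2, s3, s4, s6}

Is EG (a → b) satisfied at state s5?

Yes

Sat(a → b) = {s0, s2, s3, s4, s5, s6}
EG (a → b): greatest fixpoint, start Z0 = {s0, s2, s3, s4, s5, s6}, keep only states in Sat with some successor in Z. Already a fixed point.
Sat(EG (a → b)) = {s0, s2, s3, s4, s5, s6}
s5 ∈ Sat(EG (a → b)) = {s0, s2, s3, s4, s5, s6}, so the formula holds at s5.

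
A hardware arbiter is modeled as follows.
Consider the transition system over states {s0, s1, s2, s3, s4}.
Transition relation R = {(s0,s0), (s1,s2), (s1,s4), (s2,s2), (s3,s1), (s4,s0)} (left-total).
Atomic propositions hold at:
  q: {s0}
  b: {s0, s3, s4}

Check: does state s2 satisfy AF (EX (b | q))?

Sat(b | q) = {s0, s3, s4}
Sat(EX (b | q)) = {s : some successor in {s0, s3, s4}} = {s0, s1, s4}
AF (EX (b | q)): least fixpoint, start Z0 = {s0, s1, s4}, add states with every successor in Z. Z1 = {s0, s1, s3, s4}; fixed.
Sat(AF (EX (b | q))) = {s0, s1, s3, s4}
s2 ∉ Sat(AF (EX (b | q))) = {s0, s1, s3, s4}, so the formula does not hold at s2.

No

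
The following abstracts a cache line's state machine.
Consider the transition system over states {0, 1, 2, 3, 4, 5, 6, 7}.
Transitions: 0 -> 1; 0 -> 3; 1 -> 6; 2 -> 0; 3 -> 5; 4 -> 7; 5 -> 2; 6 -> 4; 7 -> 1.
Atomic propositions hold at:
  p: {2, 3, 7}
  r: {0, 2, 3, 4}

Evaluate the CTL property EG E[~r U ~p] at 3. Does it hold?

No

Sat(~r) = {1, 5, 6, 7}
Sat(~p) = {0, 1, 4, 5, 6}
E[~r U ~p]: least fixpoint, start Z0 = Sat(~p) = {0, 1, 4, 5, 6}, add states in Sat(~r) with some successor in Z. Z1 = {0, 1, 4, 5, 6, 7}; fixed.
Sat(E[~r U ~p]) = {0, 1, 4, 5, 6, 7}
EG E[~r U ~p]: greatest fixpoint, start Z0 = {0, 1, 4, 5, 6, 7}, keep only states in Sat with some successor in Z. Z1 = {0, 1, 4, 6, 7}; fixed.
Sat(EG E[~r U ~p]) = {0, 1, 4, 6, 7}
3 ∉ Sat(EG E[~r U ~p]) = {0, 1, 4, 6, 7}, so the formula does not hold at 3.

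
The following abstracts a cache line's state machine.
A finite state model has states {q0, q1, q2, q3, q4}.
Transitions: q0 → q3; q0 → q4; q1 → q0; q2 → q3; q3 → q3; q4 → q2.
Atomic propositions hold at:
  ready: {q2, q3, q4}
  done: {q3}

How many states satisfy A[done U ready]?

3

A[done U ready]: least fixpoint, start Z0 = Sat(ready) = {q2, q3, q4}, add states in Sat(done) with every successor in Z. Already a fixed point.
Sat(A[done U ready]) = {q2, q3, q4}
|Sat(A[done U ready])| = |{q2, q3, q4}| = 3.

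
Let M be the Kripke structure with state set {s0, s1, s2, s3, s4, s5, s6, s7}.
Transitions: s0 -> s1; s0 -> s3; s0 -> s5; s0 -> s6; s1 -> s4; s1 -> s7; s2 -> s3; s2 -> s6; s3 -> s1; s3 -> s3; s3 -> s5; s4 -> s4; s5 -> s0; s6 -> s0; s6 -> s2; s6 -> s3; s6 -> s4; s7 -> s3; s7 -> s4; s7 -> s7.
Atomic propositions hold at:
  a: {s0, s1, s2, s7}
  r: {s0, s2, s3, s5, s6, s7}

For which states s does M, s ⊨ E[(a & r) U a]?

Sat(a & r) = {s0, s2, s7}
E[(a & r) U a]: least fixpoint, start Z0 = Sat(a) = {s0, s1, s2, s7}, add states in Sat(a & r) with some successor in Z. Already a fixed point.
Sat(E[(a & r) U a]) = {s0, s1, s2, s7}

{s0, s1, s2, s7}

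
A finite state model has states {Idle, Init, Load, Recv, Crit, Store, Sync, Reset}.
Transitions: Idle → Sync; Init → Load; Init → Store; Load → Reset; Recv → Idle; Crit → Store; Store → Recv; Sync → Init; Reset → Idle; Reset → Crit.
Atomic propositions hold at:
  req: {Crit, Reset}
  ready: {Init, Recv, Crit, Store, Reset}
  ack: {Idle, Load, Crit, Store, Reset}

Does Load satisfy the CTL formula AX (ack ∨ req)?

Yes

Sat(ack ∨ req) = {Idle, Load, Crit, Store, Reset}
Sat(AX (ack ∨ req)) = {s : every successor in {Idle, Load, Crit, Store, Reset}} = {Init, Load, Recv, Crit, Reset}
Load ∈ Sat(AX (ack ∨ req)) = {Init, Load, Recv, Crit, Reset}, so the formula holds at Load.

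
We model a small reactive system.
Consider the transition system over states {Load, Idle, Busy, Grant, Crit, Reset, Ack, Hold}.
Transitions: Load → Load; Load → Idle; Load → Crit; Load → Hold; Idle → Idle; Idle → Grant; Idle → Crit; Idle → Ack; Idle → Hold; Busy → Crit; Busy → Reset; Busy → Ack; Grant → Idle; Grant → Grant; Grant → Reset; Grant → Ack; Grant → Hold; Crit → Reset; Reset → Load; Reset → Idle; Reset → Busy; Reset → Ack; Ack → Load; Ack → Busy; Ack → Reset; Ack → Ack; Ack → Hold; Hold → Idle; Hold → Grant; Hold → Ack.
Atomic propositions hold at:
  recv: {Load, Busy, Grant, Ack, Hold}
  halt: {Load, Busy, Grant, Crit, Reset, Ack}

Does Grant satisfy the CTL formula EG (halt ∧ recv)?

Yes

Sat(halt ∧ recv) = {Load, Busy, Grant, Ack}
EG (halt ∧ recv): greatest fixpoint, start Z0 = {Load, Busy, Grant, Ack}, keep only states in Sat with some successor in Z. Already a fixed point.
Sat(EG (halt ∧ recv)) = {Load, Busy, Grant, Ack}
Grant ∈ Sat(EG (halt ∧ recv)) = {Load, Busy, Grant, Ack}, so the formula holds at Grant.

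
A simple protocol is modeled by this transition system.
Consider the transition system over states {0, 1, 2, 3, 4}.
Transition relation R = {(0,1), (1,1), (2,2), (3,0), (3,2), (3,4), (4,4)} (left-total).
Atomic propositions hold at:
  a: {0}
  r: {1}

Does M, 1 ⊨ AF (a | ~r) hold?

Sat(~r) = {0, 2, 3, 4}
Sat(a | ~r) = {0, 2, 3, 4}
AF (a | ~r): least fixpoint, start Z0 = {0, 2, 3, 4}, add states with every successor in Z. Already a fixed point.
Sat(AF (a | ~r)) = {0, 2, 3, 4}
1 ∉ Sat(AF (a | ~r)) = {0, 2, 3, 4}, so the formula does not hold at 1.

No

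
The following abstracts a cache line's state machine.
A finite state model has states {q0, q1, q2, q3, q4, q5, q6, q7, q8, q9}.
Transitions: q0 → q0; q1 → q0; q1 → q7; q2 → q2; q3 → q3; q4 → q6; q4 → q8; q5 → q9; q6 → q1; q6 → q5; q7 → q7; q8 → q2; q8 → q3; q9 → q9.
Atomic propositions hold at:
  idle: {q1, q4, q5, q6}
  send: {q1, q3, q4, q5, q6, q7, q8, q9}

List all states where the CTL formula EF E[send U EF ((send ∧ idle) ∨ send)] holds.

{q1, q3, q4, q5, q6, q7, q8, q9}

Sat(send ∧ idle) = {q1, q4, q5, q6}
Sat((send ∧ idle) ∨ send) = {q1, q3, q4, q5, q6, q7, q8, q9}
EF ((send ∧ idle) ∨ send): least fixpoint, start Z0 = {q1, q3, q4, q5, q6, q7, q8, q9}, add states with some successor in Z. Already a fixed point.
Sat(EF ((send ∧ idle) ∨ send)) = {q1, q3, q4, q5, q6, q7, q8, q9}
E[send U EF ((send ∧ idle) ∨ send)]: least fixpoint, start Z0 = Sat(EF ((send ∧ idle) ∨ send)) = {q1, q3, q4, q5, q6, q7, q8, q9}, add states in Sat(send) with some successor in Z. Already a fixed point.
Sat(E[send U EF ((send ∧ idle) ∨ send)]) = {q1, q3, q4, q5, q6, q7, q8, q9}
EF E[send U EF ((send ∧ idle) ∨ send)]: least fixpoint, start Z0 = {q1, q3, q4, q5, q6, q7, q8, q9}, add states with some successor in Z. Already a fixed point.
Sat(EF E[send U EF ((send ∧ idle) ∨ send)]) = {q1, q3, q4, q5, q6, q7, q8, q9}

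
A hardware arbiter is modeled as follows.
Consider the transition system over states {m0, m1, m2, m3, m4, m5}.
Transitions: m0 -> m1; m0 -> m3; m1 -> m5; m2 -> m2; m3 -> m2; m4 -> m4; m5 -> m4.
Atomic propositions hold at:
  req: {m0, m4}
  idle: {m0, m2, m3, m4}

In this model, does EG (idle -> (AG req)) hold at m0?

No

AG req: greatest fixpoint, start Z0 = {m0, m4}, keep only states in Sat with every successor in Z. Z1 = {m4}; fixed.
Sat(AG req) = {m4}
Sat(idle -> (AG req)) = {m1, m4, m5}
EG (idle -> (AG req)): greatest fixpoint, start Z0 = {m1, m4, m5}, keep only states in Sat with some successor in Z. Already a fixed point.
Sat(EG (idle -> (AG req))) = {m1, m4, m5}
m0 ∉ Sat(EG (idle -> (AG req))) = {m1, m4, m5}, so the formula does not hold at m0.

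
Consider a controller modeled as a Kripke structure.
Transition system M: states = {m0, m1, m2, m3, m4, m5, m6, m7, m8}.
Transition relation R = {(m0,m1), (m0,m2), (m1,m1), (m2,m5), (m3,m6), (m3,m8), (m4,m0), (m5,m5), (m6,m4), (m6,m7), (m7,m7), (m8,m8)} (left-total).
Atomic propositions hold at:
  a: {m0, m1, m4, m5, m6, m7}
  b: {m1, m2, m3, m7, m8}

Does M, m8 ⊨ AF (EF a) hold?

EF a: least fixpoint, start Z0 = {m0, m1, m4, m5, m6, m7}, add states with some successor in Z. Z1 = {m0, m1, m2, m3, m4, m5, m6, m7}; fixed.
Sat(EF a) = {m0, m1, m2, m3, m4, m5, m6, m7}
AF (EF a): least fixpoint, start Z0 = {m0, m1, m2, m3, m4, m5, m6, m7}, add states with every successor in Z. Already a fixed point.
Sat(AF (EF a)) = {m0, m1, m2, m3, m4, m5, m6, m7}
m8 ∉ Sat(AF (EF a)) = {m0, m1, m2, m3, m4, m5, m6, m7}, so the formula does not hold at m8.

No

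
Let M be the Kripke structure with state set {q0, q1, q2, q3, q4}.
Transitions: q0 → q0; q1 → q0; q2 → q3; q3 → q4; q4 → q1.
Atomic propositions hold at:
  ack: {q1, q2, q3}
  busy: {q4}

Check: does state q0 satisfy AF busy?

No

AF busy: least fixpoint, start Z0 = {q4}, add states with every successor in Z. Z1 = {q3, q4}; Z2 = {q2, q3, q4}; fixed.
Sat(AF busy) = {q2, q3, q4}
q0 ∉ Sat(AF busy) = {q2, q3, q4}, so the formula does not hold at q0.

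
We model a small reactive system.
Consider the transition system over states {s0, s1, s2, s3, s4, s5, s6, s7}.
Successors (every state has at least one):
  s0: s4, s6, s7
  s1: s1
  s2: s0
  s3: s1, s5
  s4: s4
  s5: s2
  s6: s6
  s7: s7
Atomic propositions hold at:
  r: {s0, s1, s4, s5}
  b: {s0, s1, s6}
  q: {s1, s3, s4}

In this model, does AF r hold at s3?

AF r: least fixpoint, start Z0 = {s0, s1, s4, s5}, add states with every successor in Z. Z1 = {s0, s1, s2, s3, s4, s5}; fixed.
Sat(AF r) = {s0, s1, s2, s3, s4, s5}
s3 ∈ Sat(AF r) = {s0, s1, s2, s3, s4, s5}, so the formula holds at s3.

Yes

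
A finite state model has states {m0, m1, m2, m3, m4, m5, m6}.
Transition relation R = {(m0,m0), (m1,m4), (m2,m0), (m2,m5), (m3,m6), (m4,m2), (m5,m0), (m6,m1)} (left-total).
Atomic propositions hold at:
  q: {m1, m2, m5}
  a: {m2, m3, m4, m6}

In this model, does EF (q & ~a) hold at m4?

Yes

Sat(~a) = {m0, m1, m5}
Sat(q & ~a) = {m1, m5}
EF (q & ~a): least fixpoint, start Z0 = {m1, m5}, add states with some successor in Z. Z1 = {m1, m2, m5, m6}; Z2 = {m1, m2, m3, m4, m5, m6}; fixed.
Sat(EF (q & ~a)) = {m1, m2, m3, m4, m5, m6}
m4 ∈ Sat(EF (q & ~a)) = {m1, m2, m3, m4, m5, m6}, so the formula holds at m4.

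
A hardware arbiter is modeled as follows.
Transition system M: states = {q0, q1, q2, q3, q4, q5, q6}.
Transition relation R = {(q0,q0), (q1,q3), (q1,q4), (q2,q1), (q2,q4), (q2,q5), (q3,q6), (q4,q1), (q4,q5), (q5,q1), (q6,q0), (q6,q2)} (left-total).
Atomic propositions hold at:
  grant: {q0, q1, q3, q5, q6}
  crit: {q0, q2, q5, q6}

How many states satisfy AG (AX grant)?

1

Sat(AX grant) = {s : every successor in {q0, q1, q3, q5, q6}} = {q0, q3, q4, q5}
AG (AX grant): greatest fixpoint, start Z0 = {q0, q3, q4, q5}, keep only states in Sat with every successor in Z. Z1 = {q0}; fixed.
Sat(AG (AX grant)) = {q0}
|Sat(AG (AX grant))| = |{q0}| = 1.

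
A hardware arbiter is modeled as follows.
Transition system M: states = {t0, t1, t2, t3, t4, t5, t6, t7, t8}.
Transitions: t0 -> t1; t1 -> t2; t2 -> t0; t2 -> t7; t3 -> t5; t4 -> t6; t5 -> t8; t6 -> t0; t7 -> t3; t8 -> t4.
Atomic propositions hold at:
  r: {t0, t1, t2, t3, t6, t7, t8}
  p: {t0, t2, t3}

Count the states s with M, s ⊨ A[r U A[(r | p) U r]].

Sat(r | p) = {t0, t1, t2, t3, t6, t7, t8}
A[(r | p) U r]: least fixpoint, start Z0 = Sat(r) = {t0, t1, t2, t3, t6, t7, t8}, add states in Sat(r | p) with every successor in Z. Already a fixed point.
Sat(A[(r | p) U r]) = {t0, t1, t2, t3, t6, t7, t8}
A[r U A[(r | p) U r]]: least fixpoint, start Z0 = Sat(A[(r | p) U r]) = {t0, t1, t2, t3, t6, t7, t8}, add states in Sat(r) with every successor in Z. Already a fixed point.
Sat(A[r U A[(r | p) U r]]) = {t0, t1, t2, t3, t6, t7, t8}
|Sat(A[r U A[(r | p) U r]])| = |{t0, t1, t2, t3, t6, t7, t8}| = 7.

7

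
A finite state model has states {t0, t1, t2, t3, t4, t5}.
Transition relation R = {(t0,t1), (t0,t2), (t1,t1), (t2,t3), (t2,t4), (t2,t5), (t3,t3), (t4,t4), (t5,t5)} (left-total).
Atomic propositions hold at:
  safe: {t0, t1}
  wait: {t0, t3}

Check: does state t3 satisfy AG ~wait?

Sat(~wait) = {t1, t2, t4, t5}
AG ~wait: greatest fixpoint, start Z0 = {t1, t2, t4, t5}, keep only states in Sat with every successor in Z. Z1 = {t1, t4, t5}; fixed.
Sat(AG ~wait) = {t1, t4, t5}
t3 ∉ Sat(AG ~wait) = {t1, t4, t5}, so the formula does not hold at t3.

No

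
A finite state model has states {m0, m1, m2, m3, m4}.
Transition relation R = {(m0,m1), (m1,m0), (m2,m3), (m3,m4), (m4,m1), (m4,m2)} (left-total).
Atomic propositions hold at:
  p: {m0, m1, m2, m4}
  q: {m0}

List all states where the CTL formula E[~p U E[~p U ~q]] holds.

{m1, m2, m3, m4}

Sat(~p) = {m3}
Sat(~q) = {m1, m2, m3, m4}
E[~p U ~q]: least fixpoint, start Z0 = Sat(~q) = {m1, m2, m3, m4}, add states in Sat(~p) with some successor in Z. Already a fixed point.
Sat(E[~p U ~q]) = {m1, m2, m3, m4}
E[~p U E[~p U ~q]]: least fixpoint, start Z0 = Sat(E[~p U ~q]) = {m1, m2, m3, m4}, add states in Sat(~p) with some successor in Z. Already a fixed point.
Sat(E[~p U E[~p U ~q]]) = {m1, m2, m3, m4}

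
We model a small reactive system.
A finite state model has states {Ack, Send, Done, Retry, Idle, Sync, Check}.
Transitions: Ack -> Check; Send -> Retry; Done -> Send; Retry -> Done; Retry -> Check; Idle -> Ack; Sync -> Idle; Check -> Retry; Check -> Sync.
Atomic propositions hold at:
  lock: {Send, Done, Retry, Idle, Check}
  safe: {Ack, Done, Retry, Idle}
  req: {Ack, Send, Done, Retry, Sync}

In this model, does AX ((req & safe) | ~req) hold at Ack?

Yes

Sat(req & safe) = {Ack, Done, Retry}
Sat(~req) = {Idle, Check}
Sat((req & safe) | ~req) = {Ack, Done, Retry, Idle, Check}
Sat(AX ((req & safe) | ~req)) = {s : every successor in {Ack, Done, Retry, Idle, Check}} = {Ack, Send, Retry, Idle, Sync}
Ack ∈ Sat(AX ((req & safe) | ~req)) = {Ack, Send, Retry, Idle, Sync}, so the formula holds at Ack.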